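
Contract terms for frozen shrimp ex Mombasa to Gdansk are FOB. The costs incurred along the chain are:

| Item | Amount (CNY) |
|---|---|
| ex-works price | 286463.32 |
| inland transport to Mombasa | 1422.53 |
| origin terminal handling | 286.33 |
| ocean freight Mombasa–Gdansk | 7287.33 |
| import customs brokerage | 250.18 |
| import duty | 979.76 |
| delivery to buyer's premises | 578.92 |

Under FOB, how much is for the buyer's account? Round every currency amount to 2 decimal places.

FOB: the seller bears costs until goods are on board at the origin port; the buyer bears freight, insurance and all costs thereafter.
Seller's account: goods 286463.32 + inland to port 1422.53 + origin terminal 286.33 = 288172.18
Buyer's account: freight 7287.33 + brokerage 250.18 + duty 979.76 + delivery 578.92 = 9096.19

Buyer's account: CNY 9096.19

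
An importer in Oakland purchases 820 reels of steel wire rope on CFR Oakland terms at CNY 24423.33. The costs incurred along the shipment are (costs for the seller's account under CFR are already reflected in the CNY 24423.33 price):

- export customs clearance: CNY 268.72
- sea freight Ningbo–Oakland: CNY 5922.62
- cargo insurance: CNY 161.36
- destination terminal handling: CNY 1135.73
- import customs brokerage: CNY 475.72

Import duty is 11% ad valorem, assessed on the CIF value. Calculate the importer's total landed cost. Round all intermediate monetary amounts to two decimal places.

Total landed cost: CNY 28900.46

CFR: the seller pays costs through ocean freight to the destination port, but not insurance.
Already in the invoice (seller's account under CFR): export clearance, freight — exclude.
CIF value = CFR price + insurance = 24423.33 + 161.36 = 24584.69
Import duty = 24584.69 × 11% = 2704.32
Buyer bears: insurance 161.36 + destination terminal 1135.73 + brokerage 475.72 + duty 2704.32 = 4477.13
Landed cost = invoice 24423.33 + 4477.13 = 28900.46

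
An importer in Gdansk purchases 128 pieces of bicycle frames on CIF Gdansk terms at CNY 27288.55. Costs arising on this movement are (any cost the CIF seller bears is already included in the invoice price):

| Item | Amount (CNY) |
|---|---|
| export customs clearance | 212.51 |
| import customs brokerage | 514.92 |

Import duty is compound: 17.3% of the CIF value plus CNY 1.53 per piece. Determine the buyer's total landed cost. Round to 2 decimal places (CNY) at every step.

Total landed cost: CNY 32720.23

CIF: the seller pays costs through ocean freight and marine insurance to the destination port.
Already in the invoice (seller's account under CIF): export clearance — exclude.
The CIF price already equals the CIF value: 27288.55
Ad valorem component: 27288.55 × 17.3% = 4720.92
Specific component: 128 × 1.53 = 195.84
Import duty = 4720.92 + 195.84 = 4916.76
Buyer bears: brokerage 514.92 + duty 4916.76 = 5431.68
Landed cost = invoice 27288.55 + 5431.68 = 32720.23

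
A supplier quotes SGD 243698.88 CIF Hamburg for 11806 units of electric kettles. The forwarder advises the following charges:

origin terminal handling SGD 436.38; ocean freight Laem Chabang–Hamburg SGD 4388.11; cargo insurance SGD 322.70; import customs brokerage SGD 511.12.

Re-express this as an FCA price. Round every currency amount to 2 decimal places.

FCA price: SGD 238551.69

Not relevant to the conversion: brokerage — on the buyer under both terms; not part of either seller's price.
From CIF to FCA, the seller no longer bears: origin terminal, freight, insurance.
FCA price = 243698.88 − 436.38 − 4388.11 − 322.70 = 238551.69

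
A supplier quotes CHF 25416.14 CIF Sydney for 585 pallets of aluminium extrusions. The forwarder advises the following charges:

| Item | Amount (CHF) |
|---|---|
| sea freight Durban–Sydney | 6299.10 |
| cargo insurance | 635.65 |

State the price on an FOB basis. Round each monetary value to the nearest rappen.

From CIF to FOB, the seller no longer bears: freight, insurance.
FOB price = 25416.14 − 6299.10 − 635.65 = 18481.39

FOB price: CHF 18481.39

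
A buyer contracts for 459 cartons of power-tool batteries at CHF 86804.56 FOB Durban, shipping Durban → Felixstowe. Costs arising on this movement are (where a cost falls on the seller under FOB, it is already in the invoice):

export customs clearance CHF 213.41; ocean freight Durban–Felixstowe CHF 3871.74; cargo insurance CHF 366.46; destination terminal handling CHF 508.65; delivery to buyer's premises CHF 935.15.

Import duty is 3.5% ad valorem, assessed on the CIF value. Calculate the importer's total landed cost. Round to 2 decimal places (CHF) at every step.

FOB: the seller bears costs until goods are on board at the origin port; the buyer bears freight, insurance and all costs thereafter.
Already in the invoice (seller's account under FOB): export clearance — exclude.
CIF value = FOB price + freight + insurance = 86804.56 + 3871.74 + 366.46 = 91042.76
Import duty = 91042.76 × 3.5% = 3186.50
Buyer bears: freight 3871.74 + insurance 366.46 + destination terminal 508.65 + delivery 935.15 + duty 3186.50 = 8868.50
Landed cost = invoice 86804.56 + 8868.50 = 95673.06

Total landed cost: CHF 95673.06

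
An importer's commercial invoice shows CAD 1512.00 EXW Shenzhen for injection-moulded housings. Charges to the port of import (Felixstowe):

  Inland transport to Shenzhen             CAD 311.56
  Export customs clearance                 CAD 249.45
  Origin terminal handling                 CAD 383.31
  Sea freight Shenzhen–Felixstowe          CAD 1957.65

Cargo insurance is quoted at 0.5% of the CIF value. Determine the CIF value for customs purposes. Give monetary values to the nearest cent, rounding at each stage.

Let C be the CIF value. C = EXW price + pre-shipment costs + freight + 0.5% × C
C − 0.5% × C = 1512.00 + 311.56 + 249.45 + 383.31 + 1957.65
0.995 × C = 4413.97
C = 4413.97 / 0.995 = 4436.15
Insurance premium = 0.5% × 4436.15 = 22.18

CIF value: CAD 4436.15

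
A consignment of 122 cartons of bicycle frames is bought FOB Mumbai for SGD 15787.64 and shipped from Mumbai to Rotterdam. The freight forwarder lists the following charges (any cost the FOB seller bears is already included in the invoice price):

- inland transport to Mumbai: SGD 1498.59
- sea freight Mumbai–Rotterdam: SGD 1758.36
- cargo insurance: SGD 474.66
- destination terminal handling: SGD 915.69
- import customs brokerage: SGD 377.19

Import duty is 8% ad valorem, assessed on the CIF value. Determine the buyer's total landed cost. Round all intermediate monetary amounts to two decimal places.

Total landed cost: SGD 20755.19

FOB: the seller bears costs until goods are on board at the origin port; the buyer bears freight, insurance and all costs thereafter.
Already in the invoice (seller's account under FOB): inland to port — exclude.
CIF value = FOB price + freight + insurance = 15787.64 + 1758.36 + 474.66 = 18020.66
Import duty = 18020.66 × 8% = 1441.65
Buyer bears: freight 1758.36 + insurance 474.66 + destination terminal 915.69 + brokerage 377.19 + duty 1441.65 = 4967.55
Landed cost = invoice 15787.64 + 4967.55 = 20755.19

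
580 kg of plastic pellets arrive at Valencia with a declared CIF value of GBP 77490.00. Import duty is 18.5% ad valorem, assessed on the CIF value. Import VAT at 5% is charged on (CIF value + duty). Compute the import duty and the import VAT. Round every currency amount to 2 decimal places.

Import duty = 77490.00 × 18.5% = 14335.65
VAT base = CIF + duty = 77490.00 + 14335.65 = 91825.65
Import VAT = 91825.65 × 5% = 4591.28

Import duty: GBP 14335.65; import VAT: GBP 4591.28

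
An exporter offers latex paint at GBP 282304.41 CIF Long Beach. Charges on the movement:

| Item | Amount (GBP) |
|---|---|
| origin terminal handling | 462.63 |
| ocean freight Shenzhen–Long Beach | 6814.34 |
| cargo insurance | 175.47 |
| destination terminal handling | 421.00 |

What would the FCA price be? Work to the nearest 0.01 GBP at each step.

Not relevant to the conversion: destination terminal — on the buyer under both terms; not part of either seller's price.
From CIF to FCA, the seller no longer bears: origin terminal, freight, insurance.
FCA price = 282304.41 − 462.63 − 6814.34 − 175.47 = 274851.97

FCA price: GBP 274851.97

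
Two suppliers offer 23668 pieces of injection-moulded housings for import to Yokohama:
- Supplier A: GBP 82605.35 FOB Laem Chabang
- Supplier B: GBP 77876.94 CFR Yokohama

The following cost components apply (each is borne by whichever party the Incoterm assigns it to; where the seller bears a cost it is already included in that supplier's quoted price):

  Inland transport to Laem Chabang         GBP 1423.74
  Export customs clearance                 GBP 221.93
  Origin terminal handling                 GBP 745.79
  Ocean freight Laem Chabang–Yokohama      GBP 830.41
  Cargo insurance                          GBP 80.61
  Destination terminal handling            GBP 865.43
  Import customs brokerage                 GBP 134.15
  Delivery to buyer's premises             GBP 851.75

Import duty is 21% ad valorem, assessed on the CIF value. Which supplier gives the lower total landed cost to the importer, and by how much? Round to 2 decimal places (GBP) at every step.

Supplier B is cheaper by GBP 6726.17

Supplier A (FOB):
CIF value = FOB price + freight + insurance = 82605.35 + 830.41 + 80.61 = 83516.37
Import duty = 83516.37 × 21% = 17538.44
Buyer bears (A): 830.41 + 80.61 + 865.43 + 134.15 + 851.75 = 2762.35
Landed cost (A) = invoice 82605.35 + 2762.35 + duty 17538.44 = 102906.14
Supplier B (CFR):
CIF value = CFR price + insurance = 77876.94 + 80.61 = 77957.55
Import duty = 77957.55 × 21% = 16371.09
Buyer bears (B): 80.61 + 865.43 + 134.15 + 851.75 = 1931.94
Landed cost (B) = invoice 77876.94 + 1931.94 + duty 16371.09 = 96179.97
Difference = |102906.14 − 96179.97| = 6726.17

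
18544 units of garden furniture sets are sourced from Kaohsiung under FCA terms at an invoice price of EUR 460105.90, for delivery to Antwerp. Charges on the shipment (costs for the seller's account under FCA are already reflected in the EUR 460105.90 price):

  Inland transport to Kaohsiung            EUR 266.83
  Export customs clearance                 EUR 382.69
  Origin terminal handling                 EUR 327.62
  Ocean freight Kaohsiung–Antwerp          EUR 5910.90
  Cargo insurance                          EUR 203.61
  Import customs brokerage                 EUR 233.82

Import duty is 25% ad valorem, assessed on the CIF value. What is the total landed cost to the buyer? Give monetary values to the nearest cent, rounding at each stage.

FCA: the seller delivers export-cleared goods to the carrier; the buyer bears costs from that point.
Already in the invoice (seller's account under FCA): inland to port, export clearance — exclude.
CIF value = FCA price + origin terminal + freight + insurance = 460105.90 + 327.62 + 5910.90 + 203.61 = 466548.03
Import duty = 466548.03 × 25% = 116637.01
Buyer bears: origin terminal 327.62 + freight 5910.90 + insurance 203.61 + brokerage 233.82 + duty 116637.01 = 123312.96
Landed cost = invoice 460105.90 + 123312.96 = 583418.86

Total landed cost: EUR 583418.86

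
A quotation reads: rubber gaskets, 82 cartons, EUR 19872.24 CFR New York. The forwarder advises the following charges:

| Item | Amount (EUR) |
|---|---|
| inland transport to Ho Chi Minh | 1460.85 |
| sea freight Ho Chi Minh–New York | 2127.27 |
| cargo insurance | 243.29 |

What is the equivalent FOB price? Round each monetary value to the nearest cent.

FOB price: EUR 17744.97

Not relevant to the conversion: inland to port — on the seller under both CFR and FOB; already in the CFR price and stays in the FOB price. insurance — on the buyer under both terms; not part of either seller's price.
From CFR to FOB, the seller no longer bears: freight.
FOB price = 19872.24 − 2127.27 = 17744.97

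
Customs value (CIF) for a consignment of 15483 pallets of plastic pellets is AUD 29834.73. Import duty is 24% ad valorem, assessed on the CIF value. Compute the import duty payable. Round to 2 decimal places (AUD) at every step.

Import duty = 29834.73 × 24% = 7160.34

Import duty: AUD 7160.34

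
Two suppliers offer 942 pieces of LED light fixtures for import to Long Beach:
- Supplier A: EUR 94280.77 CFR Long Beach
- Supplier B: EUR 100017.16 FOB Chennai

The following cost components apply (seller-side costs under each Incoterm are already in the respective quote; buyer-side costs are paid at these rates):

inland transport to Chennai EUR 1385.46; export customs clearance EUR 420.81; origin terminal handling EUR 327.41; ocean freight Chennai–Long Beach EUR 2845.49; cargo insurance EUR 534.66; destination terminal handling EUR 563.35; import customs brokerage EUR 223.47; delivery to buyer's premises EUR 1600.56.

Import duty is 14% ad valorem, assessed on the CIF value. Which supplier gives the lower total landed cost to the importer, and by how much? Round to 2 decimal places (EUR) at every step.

Supplier A (CFR):
CIF value = CFR price + insurance = 94280.77 + 534.66 = 94815.43
Import duty = 94815.43 × 14% = 13274.16
Buyer bears (A): 534.66 + 563.35 + 223.47 + 1600.56 = 2922.04
Landed cost (A) = invoice 94280.77 + 2922.04 + duty 13274.16 = 110476.97
Supplier B (FOB):
CIF value = FOB price + freight + insurance = 100017.16 + 2845.49 + 534.66 = 103397.31
Import duty = 103397.31 × 14% = 14475.62
Buyer bears (B): 2845.49 + 534.66 + 563.35 + 223.47 + 1600.56 = 5767.53
Landed cost (B) = invoice 100017.16 + 5767.53 + duty 14475.62 = 120260.31
Difference = |110476.97 − 120260.31| = 9783.34

Supplier A is cheaper by EUR 9783.34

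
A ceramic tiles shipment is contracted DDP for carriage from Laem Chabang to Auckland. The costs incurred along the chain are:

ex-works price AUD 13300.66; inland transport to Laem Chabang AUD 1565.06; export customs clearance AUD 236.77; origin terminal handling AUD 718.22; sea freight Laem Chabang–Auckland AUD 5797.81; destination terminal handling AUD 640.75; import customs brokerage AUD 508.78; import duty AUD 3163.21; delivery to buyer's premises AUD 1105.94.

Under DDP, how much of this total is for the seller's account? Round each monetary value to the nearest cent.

Seller's account: AUD 27037.20

DDP: the seller bears all costs including import duty.
Seller's account: goods 13300.66 + inland to port 1565.06 + export clearance 236.77 + origin terminal 718.22 + freight 5797.81 + destination terminal 640.75 + brokerage 508.78 + duty 3163.21 + delivery 1105.94 = 27037.20
Buyer's account: 0.00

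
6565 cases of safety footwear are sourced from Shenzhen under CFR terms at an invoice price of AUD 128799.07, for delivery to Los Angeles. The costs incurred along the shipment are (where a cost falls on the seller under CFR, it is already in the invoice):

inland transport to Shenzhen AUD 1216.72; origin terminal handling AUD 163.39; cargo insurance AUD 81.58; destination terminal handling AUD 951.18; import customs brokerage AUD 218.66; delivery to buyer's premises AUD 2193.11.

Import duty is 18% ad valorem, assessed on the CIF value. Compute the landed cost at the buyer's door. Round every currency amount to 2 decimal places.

Total landed cost: AUD 155442.12

CFR: the seller pays costs through ocean freight to the destination port, but not insurance.
Already in the invoice (seller's account under CFR): inland to port, origin terminal — exclude.
CIF value = CFR price + insurance = 128799.07 + 81.58 = 128880.65
Import duty = 128880.65 × 18% = 23198.52
Buyer bears: insurance 81.58 + destination terminal 951.18 + brokerage 218.66 + delivery 2193.11 + duty 23198.52 = 26643.05
Landed cost = invoice 128799.07 + 26643.05 = 155442.12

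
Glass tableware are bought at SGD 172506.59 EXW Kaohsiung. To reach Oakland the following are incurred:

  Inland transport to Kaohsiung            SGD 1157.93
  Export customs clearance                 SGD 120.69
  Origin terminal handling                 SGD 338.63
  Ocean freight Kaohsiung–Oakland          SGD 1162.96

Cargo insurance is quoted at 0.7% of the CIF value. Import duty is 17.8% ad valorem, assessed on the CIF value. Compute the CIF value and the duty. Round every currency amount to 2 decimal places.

Let C be the CIF value. C = EXW price + pre-shipment costs + freight + 0.7% × C
C − 0.7% × C = 172506.59 + 1157.93 + 120.69 + 338.63 + 1162.96
0.993 × C = 175286.80
C = 175286.80 / 0.993 = 176522.46
Insurance premium = 0.7% × 176522.46 = 1235.66
Import duty = 176522.46 × 17.8% = 31421.00

CIF value: SGD 176522.46; import duty: SGD 31421.00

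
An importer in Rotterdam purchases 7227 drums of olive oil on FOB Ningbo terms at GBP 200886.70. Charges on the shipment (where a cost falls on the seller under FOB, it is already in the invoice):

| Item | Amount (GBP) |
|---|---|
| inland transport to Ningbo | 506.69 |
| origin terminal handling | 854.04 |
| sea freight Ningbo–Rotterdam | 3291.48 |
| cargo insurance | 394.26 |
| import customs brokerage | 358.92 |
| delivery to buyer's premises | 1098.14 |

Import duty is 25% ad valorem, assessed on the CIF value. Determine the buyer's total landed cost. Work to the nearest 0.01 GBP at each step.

Total landed cost: GBP 257172.61

FOB: the seller bears costs until goods are on board at the origin port; the buyer bears freight, insurance and all costs thereafter.
Already in the invoice (seller's account under FOB): inland to port, origin terminal — exclude.
CIF value = FOB price + freight + insurance = 200886.70 + 3291.48 + 394.26 = 204572.44
Import duty = 204572.44 × 25% = 51143.11
Buyer bears: freight 3291.48 + insurance 394.26 + brokerage 358.92 + delivery 1098.14 + duty 51143.11 = 56285.91
Landed cost = invoice 200886.70 + 56285.91 = 257172.61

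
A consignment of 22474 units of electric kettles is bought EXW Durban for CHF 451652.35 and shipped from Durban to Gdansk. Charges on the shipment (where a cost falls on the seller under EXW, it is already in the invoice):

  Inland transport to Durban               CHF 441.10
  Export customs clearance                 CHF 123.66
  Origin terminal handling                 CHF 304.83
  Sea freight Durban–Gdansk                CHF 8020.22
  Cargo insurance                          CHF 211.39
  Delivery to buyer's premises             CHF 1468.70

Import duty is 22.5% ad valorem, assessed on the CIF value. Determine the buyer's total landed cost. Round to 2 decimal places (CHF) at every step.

Total landed cost: CHF 565891.80

EXW: the seller makes goods available at their premises; the buyer bears all onward costs.
CIF value = EXW price + inland to port + export clearance + origin terminal + freight + insurance = 451652.35 + 441.10 + 123.66 + 304.83 + 8020.22 + 211.39 = 460753.55
Import duty = 460753.55 × 22.5% = 103669.55
Buyer bears: inland to port 441.10 + export clearance 123.66 + origin terminal 304.83 + freight 8020.22 + insurance 211.39 + delivery 1468.70 + duty 103669.55 = 114239.45
Landed cost = invoice 451652.35 + 114239.45 = 565891.80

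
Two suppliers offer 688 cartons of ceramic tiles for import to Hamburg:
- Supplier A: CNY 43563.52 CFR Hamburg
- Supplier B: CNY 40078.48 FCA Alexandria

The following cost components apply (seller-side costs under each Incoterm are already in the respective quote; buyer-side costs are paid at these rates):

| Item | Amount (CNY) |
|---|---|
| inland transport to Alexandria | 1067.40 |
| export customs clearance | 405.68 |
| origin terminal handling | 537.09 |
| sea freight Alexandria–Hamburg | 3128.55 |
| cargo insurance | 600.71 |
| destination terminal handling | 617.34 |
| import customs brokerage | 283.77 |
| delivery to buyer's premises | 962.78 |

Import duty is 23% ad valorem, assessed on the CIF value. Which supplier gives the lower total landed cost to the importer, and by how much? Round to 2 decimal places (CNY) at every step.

Supplier A (CFR):
CIF value = CFR price + insurance = 43563.52 + 600.71 = 44164.23
Import duty = 44164.23 × 23% = 10157.77
Buyer bears (A): 600.71 + 617.34 + 283.77 + 962.78 = 2464.60
Landed cost (A) = invoice 43563.52 + 2464.60 + duty 10157.77 = 56185.89
Supplier B (FCA):
CIF value = FCA price + origin terminal + freight + insurance = 40078.48 + 537.09 + 3128.55 + 600.71 = 44344.83
Import duty = 44344.83 × 23% = 10199.31
Buyer bears (B): 537.09 + 3128.55 + 600.71 + 617.34 + 283.77 + 962.78 = 6130.24
Landed cost (B) = invoice 40078.48 + 6130.24 + duty 10199.31 = 56408.03
Difference = |56185.89 − 56408.03| = 222.14

Supplier A is cheaper by CNY 222.14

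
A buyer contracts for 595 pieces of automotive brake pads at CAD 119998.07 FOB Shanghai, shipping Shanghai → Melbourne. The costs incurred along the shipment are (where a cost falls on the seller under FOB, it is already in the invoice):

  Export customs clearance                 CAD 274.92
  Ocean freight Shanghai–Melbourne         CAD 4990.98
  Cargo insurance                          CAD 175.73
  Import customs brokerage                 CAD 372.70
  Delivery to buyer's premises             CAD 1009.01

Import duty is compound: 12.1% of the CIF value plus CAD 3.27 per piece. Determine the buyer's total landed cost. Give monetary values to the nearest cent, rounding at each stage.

Total landed cost: CAD 143637.08

FOB: the seller bears costs until goods are on board at the origin port; the buyer bears freight, insurance and all costs thereafter.
Already in the invoice (seller's account under FOB): export clearance — exclude.
CIF value = FOB price + freight + insurance = 119998.07 + 4990.98 + 175.73 = 125164.78
Ad valorem component: 125164.78 × 12.1% = 15144.94
Specific component: 595 × 3.27 = 1945.65
Import duty = 15144.94 + 1945.65 = 17090.59
Buyer bears: freight 4990.98 + insurance 175.73 + brokerage 372.70 + delivery 1009.01 + duty 17090.59 = 23639.01
Landed cost = invoice 119998.07 + 23639.01 = 143637.08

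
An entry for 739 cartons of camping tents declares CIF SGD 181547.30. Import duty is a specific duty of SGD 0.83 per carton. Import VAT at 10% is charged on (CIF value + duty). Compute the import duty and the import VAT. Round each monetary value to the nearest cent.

Import duty = 739 × 0.83 = 613.37
VAT base = CIF + duty = 181547.30 + 613.37 = 182160.67
Import VAT = 182160.67 × 10% = 18216.07

Import duty: SGD 613.37; import VAT: SGD 18216.07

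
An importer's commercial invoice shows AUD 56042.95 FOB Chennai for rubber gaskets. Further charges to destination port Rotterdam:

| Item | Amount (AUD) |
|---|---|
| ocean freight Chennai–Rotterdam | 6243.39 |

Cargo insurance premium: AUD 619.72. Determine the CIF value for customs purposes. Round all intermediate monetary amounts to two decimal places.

CIF = FOB price + freight + insurance
CIF = 56042.95 + 6243.39 + 619.72 = 62906.06

CIF value: AUD 62906.06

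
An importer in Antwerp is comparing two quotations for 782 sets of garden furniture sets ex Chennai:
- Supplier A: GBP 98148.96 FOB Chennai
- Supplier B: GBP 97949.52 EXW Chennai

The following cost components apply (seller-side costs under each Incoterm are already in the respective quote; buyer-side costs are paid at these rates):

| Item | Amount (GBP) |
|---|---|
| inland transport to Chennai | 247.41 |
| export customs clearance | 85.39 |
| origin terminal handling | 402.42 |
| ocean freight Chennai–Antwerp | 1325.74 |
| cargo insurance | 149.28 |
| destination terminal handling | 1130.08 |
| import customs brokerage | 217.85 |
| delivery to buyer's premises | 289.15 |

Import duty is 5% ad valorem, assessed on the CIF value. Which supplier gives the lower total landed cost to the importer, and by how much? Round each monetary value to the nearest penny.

Supplier A (FOB):
CIF value = FOB price + freight + insurance = 98148.96 + 1325.74 + 149.28 = 99623.98
Import duty = 99623.98 × 5% = 4981.20
Buyer bears (A): 1325.74 + 149.28 + 1130.08 + 217.85 + 289.15 = 3112.10
Landed cost (A) = invoice 98148.96 + 3112.10 + duty 4981.20 = 106242.26
Supplier B (EXW):
CIF value = EXW price + inland to port + export clearance + origin terminal + freight + insurance = 97949.52 + 247.41 + 85.39 + 402.42 + 1325.74 + 149.28 = 100159.76
Import duty = 100159.76 × 5% = 5007.99
Buyer bears (B): 247.41 + 85.39 + 402.42 + 1325.74 + 149.28 + 1130.08 + 217.85 + 289.15 = 3847.32
Landed cost (B) = invoice 97949.52 + 3847.32 + duty 5007.99 = 106804.83
Difference = |106242.26 − 106804.83| = 562.57

Supplier A is cheaper by GBP 562.57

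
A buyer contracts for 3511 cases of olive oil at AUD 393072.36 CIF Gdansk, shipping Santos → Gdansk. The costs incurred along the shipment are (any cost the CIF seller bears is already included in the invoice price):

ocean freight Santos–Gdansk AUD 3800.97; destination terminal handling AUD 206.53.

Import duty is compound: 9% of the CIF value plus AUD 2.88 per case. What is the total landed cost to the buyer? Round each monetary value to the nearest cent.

CIF: the seller pays costs through ocean freight and marine insurance to the destination port.
Already in the invoice (seller's account under CIF): freight — exclude.
The CIF price already equals the CIF value: 393072.36
Ad valorem component: 393072.36 × 9% = 35376.51
Specific component: 3511 × 2.88 = 10111.68
Import duty = 35376.51 + 10111.68 = 45488.19
Buyer bears: destination terminal 206.53 + duty 45488.19 = 45694.72
Landed cost = invoice 393072.36 + 45694.72 = 438767.08

Total landed cost: AUD 438767.08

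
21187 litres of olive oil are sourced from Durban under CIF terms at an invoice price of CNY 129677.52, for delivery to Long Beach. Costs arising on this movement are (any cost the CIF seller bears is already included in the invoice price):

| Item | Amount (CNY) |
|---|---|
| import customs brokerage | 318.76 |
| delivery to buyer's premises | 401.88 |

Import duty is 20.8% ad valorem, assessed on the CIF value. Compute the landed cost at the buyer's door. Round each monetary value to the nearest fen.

CIF: the seller pays costs through ocean freight and marine insurance to the destination port.
The CIF price already equals the CIF value: 129677.52
Import duty = 129677.52 × 20.8% = 26972.92
Buyer bears: brokerage 318.76 + delivery 401.88 + duty 26972.92 = 27693.56
Landed cost = invoice 129677.52 + 27693.56 = 157371.08

Total landed cost: CNY 157371.08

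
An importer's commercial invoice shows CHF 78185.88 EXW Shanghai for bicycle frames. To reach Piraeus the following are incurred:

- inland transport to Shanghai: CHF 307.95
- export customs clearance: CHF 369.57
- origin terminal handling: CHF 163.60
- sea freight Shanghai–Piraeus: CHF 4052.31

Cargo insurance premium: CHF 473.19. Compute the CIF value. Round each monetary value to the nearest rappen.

CIF = EXW price + pre-shipment costs + freight + insurance
CIF = 78185.88 + 307.95 + 369.57 + 163.60 + 4052.31 + 473.19 = 83552.50

CIF value: CHF 83552.50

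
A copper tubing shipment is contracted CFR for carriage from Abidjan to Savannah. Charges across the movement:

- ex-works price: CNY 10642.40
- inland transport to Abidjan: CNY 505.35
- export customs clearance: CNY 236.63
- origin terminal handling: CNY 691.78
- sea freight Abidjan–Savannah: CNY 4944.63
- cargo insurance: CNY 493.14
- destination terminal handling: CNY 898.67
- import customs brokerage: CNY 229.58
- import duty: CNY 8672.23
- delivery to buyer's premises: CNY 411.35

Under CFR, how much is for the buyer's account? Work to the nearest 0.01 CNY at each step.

Buyer's account: CNY 10704.97

CFR: the seller pays costs through ocean freight to the destination port, but not insurance.
Seller's account: goods 10642.40 + inland to port 505.35 + export clearance 236.63 + origin terminal 691.78 + freight 4944.63 = 17020.79
Buyer's account: insurance 493.14 + destination terminal 898.67 + brokerage 229.58 + duty 8672.23 + delivery 411.35 = 10704.97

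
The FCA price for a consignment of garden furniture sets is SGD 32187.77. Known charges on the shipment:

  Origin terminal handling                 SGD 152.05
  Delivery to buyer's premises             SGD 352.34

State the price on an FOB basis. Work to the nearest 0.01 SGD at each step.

FOB price: SGD 32339.82

Not relevant to the conversion: delivery — on the buyer under both terms; not part of either seller's price.
From FCA to FOB, the seller additionally bears: origin terminal.
FOB price = 32187.77 + 152.05 = 32339.82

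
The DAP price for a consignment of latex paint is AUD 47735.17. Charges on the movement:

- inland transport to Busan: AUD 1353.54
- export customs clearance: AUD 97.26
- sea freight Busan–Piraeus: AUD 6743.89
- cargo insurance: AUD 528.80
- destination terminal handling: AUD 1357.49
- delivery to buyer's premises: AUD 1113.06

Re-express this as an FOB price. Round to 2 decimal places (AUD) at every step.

FOB price: AUD 37991.93

Not relevant to the conversion: export clearance, inland to port — on the seller under both DAP and FOB; already in the DAP price and stays in the FOB price.
From DAP to FOB, the seller no longer bears: freight, insurance, destination terminal, delivery.
FOB price = 47735.17 − 6743.89 − 528.80 − 1357.49 − 1113.06 = 37991.93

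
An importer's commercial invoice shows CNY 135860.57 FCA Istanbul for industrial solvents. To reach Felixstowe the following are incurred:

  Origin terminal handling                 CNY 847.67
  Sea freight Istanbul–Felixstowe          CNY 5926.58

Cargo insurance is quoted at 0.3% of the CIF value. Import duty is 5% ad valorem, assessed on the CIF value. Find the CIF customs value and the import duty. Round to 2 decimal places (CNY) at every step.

CIF value: CNY 143064.01; import duty: CNY 7153.20

Let C be the CIF value. C = FCA price + pre-shipment costs + freight + 0.3% × C
C − 0.3% × C = 135860.57 + 847.67 + 5926.58
0.997 × C = 142634.82
C = 142634.82 / 0.997 = 143064.01
Insurance premium = 0.3% × 143064.01 = 429.19
Import duty = 143064.01 × 5% = 7153.20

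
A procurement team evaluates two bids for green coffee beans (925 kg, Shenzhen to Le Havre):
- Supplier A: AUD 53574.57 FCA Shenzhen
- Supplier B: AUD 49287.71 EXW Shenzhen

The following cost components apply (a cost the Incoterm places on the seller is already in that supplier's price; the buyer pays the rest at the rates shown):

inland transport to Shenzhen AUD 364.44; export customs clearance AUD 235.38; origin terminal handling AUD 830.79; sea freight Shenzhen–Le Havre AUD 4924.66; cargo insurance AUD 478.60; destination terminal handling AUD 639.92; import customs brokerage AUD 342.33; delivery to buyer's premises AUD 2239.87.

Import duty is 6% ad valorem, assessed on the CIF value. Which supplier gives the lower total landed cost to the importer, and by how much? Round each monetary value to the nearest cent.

Supplier A (FCA):
CIF value = FCA price + origin terminal + freight + insurance = 53574.57 + 830.79 + 4924.66 + 478.60 = 59808.62
Import duty = 59808.62 × 6% = 3588.52
Buyer bears (A): 830.79 + 4924.66 + 478.60 + 639.92 + 342.33 + 2239.87 = 9456.17
Landed cost (A) = invoice 53574.57 + 9456.17 + duty 3588.52 = 66619.26
Supplier B (EXW):
CIF value = EXW price + inland to port + export clearance + origin terminal + freight + insurance = 49287.71 + 364.44 + 235.38 + 830.79 + 4924.66 + 478.60 = 56121.58
Import duty = 56121.58 × 6% = 3367.29
Buyer bears (B): 364.44 + 235.38 + 830.79 + 4924.66 + 478.60 + 639.92 + 342.33 + 2239.87 = 10055.99
Landed cost (B) = invoice 49287.71 + 10055.99 + duty 3367.29 = 62710.99
Difference = |66619.26 − 62710.99| = 3908.27

Supplier B is cheaper by AUD 3908.27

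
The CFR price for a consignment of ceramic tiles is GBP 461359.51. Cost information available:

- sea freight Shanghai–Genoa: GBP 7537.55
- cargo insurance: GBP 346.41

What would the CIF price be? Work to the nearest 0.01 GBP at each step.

CIF price: GBP 461705.92

Not relevant to the conversion: freight — on the seller under both CFR and CIF; already in the CFR price and stays in the CIF price.
From CFR to CIF, the seller additionally bears: insurance.
CIF price = 461359.51 + 346.41 = 461705.92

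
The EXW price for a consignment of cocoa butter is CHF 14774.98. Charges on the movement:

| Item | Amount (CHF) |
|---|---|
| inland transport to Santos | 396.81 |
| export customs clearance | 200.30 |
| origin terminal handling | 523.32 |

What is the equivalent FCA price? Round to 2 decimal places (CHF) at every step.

FCA price: CHF 15372.09

Not relevant to the conversion: origin terminal — on the buyer under both terms; not part of either seller's price.
From EXW to FCA, the seller additionally bears: inland to port, export clearance.
FCA price = 14774.98 + 396.81 + 200.30 = 15372.09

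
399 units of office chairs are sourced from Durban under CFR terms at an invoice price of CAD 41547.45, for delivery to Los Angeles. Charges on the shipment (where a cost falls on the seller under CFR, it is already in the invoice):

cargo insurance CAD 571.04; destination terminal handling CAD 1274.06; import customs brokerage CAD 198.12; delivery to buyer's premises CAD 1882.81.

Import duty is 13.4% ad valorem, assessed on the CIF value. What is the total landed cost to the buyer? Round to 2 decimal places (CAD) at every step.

CFR: the seller pays costs through ocean freight to the destination port, but not insurance.
CIF value = CFR price + insurance = 41547.45 + 571.04 = 42118.49
Import duty = 42118.49 × 13.4% = 5643.88
Buyer bears: insurance 571.04 + destination terminal 1274.06 + brokerage 198.12 + delivery 1882.81 + duty 5643.88 = 9569.91
Landed cost = invoice 41547.45 + 9569.91 = 51117.36

Total landed cost: CAD 51117.36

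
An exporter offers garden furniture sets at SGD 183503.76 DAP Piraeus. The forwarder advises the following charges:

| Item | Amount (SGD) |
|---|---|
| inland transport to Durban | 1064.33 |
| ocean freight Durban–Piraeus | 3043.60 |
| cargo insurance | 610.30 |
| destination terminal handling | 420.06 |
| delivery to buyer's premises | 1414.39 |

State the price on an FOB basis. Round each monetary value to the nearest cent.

FOB price: SGD 178015.41

Not relevant to the conversion: inland to port — on the seller under both DAP and FOB; already in the DAP price and stays in the FOB price.
From DAP to FOB, the seller no longer bears: freight, insurance, destination terminal, delivery.
FOB price = 183503.76 − 3043.60 − 610.30 − 420.06 − 1414.39 = 178015.41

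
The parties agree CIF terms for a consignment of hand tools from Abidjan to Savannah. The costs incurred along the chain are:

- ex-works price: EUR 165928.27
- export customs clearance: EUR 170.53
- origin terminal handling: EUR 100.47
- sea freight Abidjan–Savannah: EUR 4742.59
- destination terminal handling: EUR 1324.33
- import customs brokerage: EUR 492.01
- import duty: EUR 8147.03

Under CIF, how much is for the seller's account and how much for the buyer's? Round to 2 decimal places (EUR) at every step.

CIF: the seller pays costs through ocean freight and marine insurance to the destination port.
Seller's account: goods 165928.27 + export clearance 170.53 + origin terminal 100.47 + freight 4742.59 = 170941.86
Buyer's account: destination terminal 1324.33 + brokerage 492.01 + duty 8147.03 = 9963.37

Seller: EUR 170941.86; buyer: EUR 9963.37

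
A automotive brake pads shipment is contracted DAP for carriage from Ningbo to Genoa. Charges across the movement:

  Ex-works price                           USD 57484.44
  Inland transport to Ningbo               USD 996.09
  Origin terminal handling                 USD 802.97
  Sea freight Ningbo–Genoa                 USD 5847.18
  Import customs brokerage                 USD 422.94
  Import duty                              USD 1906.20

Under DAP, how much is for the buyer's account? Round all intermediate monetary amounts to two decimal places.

DAP: the seller bears all costs to the named destination except import duty and clearance.
Seller's account: goods 57484.44 + inland to port 996.09 + origin terminal 802.97 + freight 5847.18 = 65130.68
Buyer's account: brokerage 422.94 + duty 1906.20 = 2329.14

Buyer's account: USD 2329.14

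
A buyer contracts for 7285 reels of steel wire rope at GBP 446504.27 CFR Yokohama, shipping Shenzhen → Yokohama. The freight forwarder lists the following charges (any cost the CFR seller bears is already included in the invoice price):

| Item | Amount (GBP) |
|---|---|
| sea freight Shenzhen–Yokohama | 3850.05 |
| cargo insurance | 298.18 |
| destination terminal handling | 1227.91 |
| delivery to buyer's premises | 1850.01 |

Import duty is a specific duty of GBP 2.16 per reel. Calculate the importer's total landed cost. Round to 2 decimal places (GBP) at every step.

Total landed cost: GBP 465615.97

CFR: the seller pays costs through ocean freight to the destination port, but not insurance.
Already in the invoice (seller's account under CFR): freight — exclude.
CIF value = CFR price + insurance = 446504.27 + 298.18 = 446802.45
Import duty = 7285 × 2.16 = 15735.60
Buyer bears: insurance 298.18 + destination terminal 1227.91 + delivery 1850.01 + duty 15735.60 = 19111.70
Landed cost = invoice 446504.27 + 19111.70 = 465615.97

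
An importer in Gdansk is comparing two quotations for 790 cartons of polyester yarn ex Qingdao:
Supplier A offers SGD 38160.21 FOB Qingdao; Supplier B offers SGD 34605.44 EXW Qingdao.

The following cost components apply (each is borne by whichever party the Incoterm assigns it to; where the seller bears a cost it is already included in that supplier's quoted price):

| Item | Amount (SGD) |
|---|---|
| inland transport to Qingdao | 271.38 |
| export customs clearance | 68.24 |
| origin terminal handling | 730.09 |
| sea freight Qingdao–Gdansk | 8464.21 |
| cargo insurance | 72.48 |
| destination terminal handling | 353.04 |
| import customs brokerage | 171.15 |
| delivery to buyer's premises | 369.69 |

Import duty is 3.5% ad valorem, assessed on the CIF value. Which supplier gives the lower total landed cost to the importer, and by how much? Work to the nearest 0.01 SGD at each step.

Supplier B is cheaper by SGD 2572.04

Supplier A (FOB):
CIF value = FOB price + freight + insurance = 38160.21 + 8464.21 + 72.48 = 46696.90
Import duty = 46696.90 × 3.5% = 1634.39
Buyer bears (A): 8464.21 + 72.48 + 353.04 + 171.15 + 369.69 = 9430.57
Landed cost (A) = invoice 38160.21 + 9430.57 + duty 1634.39 = 49225.17
Supplier B (EXW):
CIF value = EXW price + inland to port + export clearance + origin terminal + freight + insurance = 34605.44 + 271.38 + 68.24 + 730.09 + 8464.21 + 72.48 = 44211.84
Import duty = 44211.84 × 3.5% = 1547.41
Buyer bears (B): 271.38 + 68.24 + 730.09 + 8464.21 + 72.48 + 353.04 + 171.15 + 369.69 = 10500.28
Landed cost (B) = invoice 34605.44 + 10500.28 + duty 1547.41 = 46653.13
Difference = |49225.17 − 46653.13| = 2572.04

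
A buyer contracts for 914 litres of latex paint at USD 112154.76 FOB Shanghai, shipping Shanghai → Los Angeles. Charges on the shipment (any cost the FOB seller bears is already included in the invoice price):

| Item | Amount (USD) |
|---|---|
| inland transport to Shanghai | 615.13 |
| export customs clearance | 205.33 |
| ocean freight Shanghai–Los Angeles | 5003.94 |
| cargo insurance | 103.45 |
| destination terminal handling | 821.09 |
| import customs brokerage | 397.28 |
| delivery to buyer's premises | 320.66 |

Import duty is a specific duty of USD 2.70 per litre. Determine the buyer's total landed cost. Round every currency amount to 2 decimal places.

Total landed cost: USD 121268.98

FOB: the seller bears costs until goods are on board at the origin port; the buyer bears freight, insurance and all costs thereafter.
Already in the invoice (seller's account under FOB): inland to port, export clearance — exclude.
CIF value = FOB price + freight + insurance = 112154.76 + 5003.94 + 103.45 = 117262.15
Import duty = 914 × 2.70 = 2467.80
Buyer bears: freight 5003.94 + insurance 103.45 + destination terminal 821.09 + brokerage 397.28 + delivery 320.66 + duty 2467.80 = 9114.22
Landed cost = invoice 112154.76 + 9114.22 = 121268.98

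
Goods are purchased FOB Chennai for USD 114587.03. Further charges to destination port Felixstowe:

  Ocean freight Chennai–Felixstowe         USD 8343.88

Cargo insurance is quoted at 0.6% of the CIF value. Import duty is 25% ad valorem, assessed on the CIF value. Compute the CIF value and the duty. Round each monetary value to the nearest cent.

CIF value: USD 123672.95; import duty: USD 30918.24

Let C be the CIF value. C = FOB price + freight + 0.6% × C
C − 0.6% × C = 114587.03 + 8343.88
0.994 × C = 122930.91
C = 122930.91 / 0.994 = 123672.95
Insurance premium = 0.6% × 123672.95 = 742.04
Import duty = 123672.95 × 25% = 30918.24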